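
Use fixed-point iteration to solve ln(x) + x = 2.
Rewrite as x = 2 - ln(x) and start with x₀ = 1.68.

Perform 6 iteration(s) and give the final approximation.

Equation: ln(x) + x = 2
Fixed-point form: x = 2 - ln(x)
x₀ = 1.68

x_1 = g(1.680000) = 1.481206
x_2 = g(1.481206) = 1.607143
x_3 = g(1.607143) = 1.525542
x_4 = g(1.525542) = 1.577650
x_5 = g(1.577650) = 1.544063
x_6 = g(1.544063) = 1.565583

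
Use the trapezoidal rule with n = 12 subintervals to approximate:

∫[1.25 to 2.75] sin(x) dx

f(x) = sin(x)
a = 1.25, b = 2.75, n = 12
h = (b - a)/n = 0.125000

Trapezoidal rule: (h/2)[f(x₀) + 2f(x₁) + 2f(x₂) + ... + f(xₙ)]

x_0 = 1.2500, f(x_0) = 0.948985, coefficient = 1
x_1 = 1.3750, f(x_1) = 0.980893, coefficient = 2
x_2 = 1.5000, f(x_2) = 0.997495, coefficient = 2
x_3 = 1.6250, f(x_3) = 0.998531, coefficient = 2
x_4 = 1.7500, f(x_4) = 0.983986, coefficient = 2
x_5 = 1.8750, f(x_5) = 0.954086, coefficient = 2
x_6 = 2.0000, f(x_6) = 0.909297, coefficient = 2
x_7 = 2.1250, f(x_7) = 0.850320, coefficient = 2
x_8 = 2.2500, f(x_8) = 0.778073, coefficient = 2
x_9 = 2.3750, f(x_9) = 0.693685, coefficient = 2
x_10 = 2.5000, f(x_10) = 0.598472, coefficient = 2
x_11 = 2.6250, f(x_11) = 0.493920, coefficient = 2
x_12 = 2.7500, f(x_12) = 0.381661, coefficient = 1

I ≈ (0.125000/2) × 19.808164 = 1.238010
Exact value: 1.239625
Error: 0.001615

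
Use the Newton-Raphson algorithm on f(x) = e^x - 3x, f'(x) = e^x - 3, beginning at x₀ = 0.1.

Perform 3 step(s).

f(x) = e^x - 3x
f'(x) = e^x - 3
x₀ = 0.1

Newton-Raphson formula: x_{n+1} = x_n - f(x_n)/f'(x_n)

Iteration 1:
  f(0.100000) = 0.805171
  f'(0.100000) = -1.894829
  x_1 = 0.100000 - 0.805171/(-1.894829) = 0.524931
Iteration 2:
  f(0.524931) = 0.115550
  f'(0.524931) = -1.309658
  x_2 = 0.524931 - 0.115550/(-1.309658) = 0.613160
Iteration 3:
  f(0.613160) = 0.006777
  f'(0.613160) = -1.153745
  x_3 = 0.613160 - 0.006777/(-1.153745) = 0.619033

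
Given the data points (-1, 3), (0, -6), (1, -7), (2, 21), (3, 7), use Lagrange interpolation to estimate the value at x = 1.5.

Lagrange interpolation formula:
P(x) = Σ yᵢ × Lᵢ(x)
where Lᵢ(x) = Π_{j≠i} (x - xⱼ)/(xᵢ - xⱼ)

L_0(1.5) = (1.5 - 0)/(-1 - 0) × (1.5 - 1)/(-1 - 1) × (1.5 - 2)/(-1 - 2) × (1.5 - 3)/(-1 - 3) = 0.023438
L_1(1.5) = (1.5 - (-1))/(0 - (-1)) × (1.5 - 1)/(0 - 1) × (1.5 - 2)/(0 - 2) × (1.5 - 3)/(0 - 3) = -0.156250
L_2(1.5) = (1.5 - (-1))/(1 - (-1)) × (1.5 - 0)/(1 - 0) × (1.5 - 2)/(1 - 2) × (1.5 - 3)/(1 - 3) = 0.703125
L_3(1.5) = (1.5 - (-1))/(2 - (-1)) × (1.5 - 0)/(2 - 0) × (1.5 - 1)/(2 - 1) × (1.5 - 3)/(2 - 3) = 0.468750
L_4(1.5) = (1.5 - (-1))/(3 - (-1)) × (1.5 - 0)/(3 - 0) × (1.5 - 1)/(3 - 1) × (1.5 - 2)/(3 - 2) = -0.039062

P(1.5) = 3×L_0(1.5) + (-6)×L_1(1.5) + (-7)×L_2(1.5) + 21×L_3(1.5) + 7×L_4(1.5)
P(1.5) = 5.656250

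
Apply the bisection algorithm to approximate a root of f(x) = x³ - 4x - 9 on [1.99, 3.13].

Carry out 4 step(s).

f(x) = x³ - 4x - 9
Initial interval: [1.99, 3.13]

Iteration 1:
  c_1 = (1.990000 + 3.130000)/2 = 2.560000
  f(c_1) = f(2.560000) = -2.462784
  f(a) × f(c) ≥ 0, new interval: [2.560000, 3.130000]
Iteration 2:
  c_2 = (2.560000 + 3.130000)/2 = 2.845000
  f(c_2) = f(2.845000) = 2.647501
  f(a) × f(c) < 0, new interval: [2.560000, 2.845000]
Iteration 3:
  c_3 = (2.560000 + 2.845000)/2 = 2.702500
  f(c_3) = f(2.702500) = -0.072274
  f(a) × f(c) ≥ 0, new interval: [2.702500, 2.845000]
Iteration 4:
  c_4 = (2.702500 + 2.845000)/2 = 2.773750
  f(c_4) = f(2.773750) = 1.245370
  f(a) × f(c) < 0, new interval: [2.702500, 2.773750]

After 4 iteration(s), the approximation is c_4 = 2.773750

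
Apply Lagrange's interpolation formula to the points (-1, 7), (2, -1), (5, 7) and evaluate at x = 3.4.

Lagrange interpolation formula:
P(x) = Σ yᵢ × Lᵢ(x)
where Lᵢ(x) = Π_{j≠i} (x - xⱼ)/(xᵢ - xⱼ)

L_0(3.4) = (3.4 - 2)/(-1 - 2) × (3.4 - 5)/(-1 - 5) = -0.124444
L_1(3.4) = (3.4 - (-1))/(2 - (-1)) × (3.4 - 5)/(2 - 5) = 0.782222
L_2(3.4) = (3.4 - (-1))/(5 - (-1)) × (3.4 - 2)/(5 - 2) = 0.342222

P(3.4) = 7×L_0(3.4) + (-1)×L_1(3.4) + 7×L_2(3.4)
P(3.4) = 0.742222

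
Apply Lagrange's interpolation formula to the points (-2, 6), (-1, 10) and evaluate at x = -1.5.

Lagrange interpolation formula:
P(x) = Σ yᵢ × Lᵢ(x)
where Lᵢ(x) = Π_{j≠i} (x - xⱼ)/(xᵢ - xⱼ)

L_0(-1.5) = (-1.5 - (-1))/(-2 - (-1)) = 0.500000
L_1(-1.5) = (-1.5 - (-2))/(-1 - (-2)) = 0.500000

P(-1.5) = 6×L_0(-1.5) + 10×L_1(-1.5)
P(-1.5) = 8.000000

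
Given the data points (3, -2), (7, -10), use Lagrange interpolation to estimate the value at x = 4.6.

Lagrange interpolation formula:
P(x) = Σ yᵢ × Lᵢ(x)
where Lᵢ(x) = Π_{j≠i} (x - xⱼ)/(xᵢ - xⱼ)

L_0(4.6) = (4.6 - 7)/(3 - 7) = 0.600000
L_1(4.6) = (4.6 - 3)/(7 - 3) = 0.400000

P(4.6) = (-2)×L_0(4.6) + (-10)×L_1(4.6)
P(4.6) = -5.200000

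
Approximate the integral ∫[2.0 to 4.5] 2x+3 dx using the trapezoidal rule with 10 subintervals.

f(x) = 2x+3
a = 2.0, b = 4.5, n = 10
h = (b - a)/n = 0.250000

Trapezoidal rule: (h/2)[f(x₀) + 2f(x₁) + 2f(x₂) + ... + f(xₙ)]

x_0 = 2.0000, f(x_0) = 7.000000, coefficient = 1
x_1 = 2.2500, f(x_1) = 7.500000, coefficient = 2
x_2 = 2.5000, f(x_2) = 8.000000, coefficient = 2
x_3 = 2.7500, f(x_3) = 8.500000, coefficient = 2
x_4 = 3.0000, f(x_4) = 9.000000, coefficient = 2
x_5 = 3.2500, f(x_5) = 9.500000, coefficient = 2
x_6 = 3.5000, f(x_6) = 10.000000, coefficient = 2
x_7 = 3.7500, f(x_7) = 10.500000, coefficient = 2
x_8 = 4.0000, f(x_8) = 11.000000, coefficient = 2
x_9 = 4.2500, f(x_9) = 11.500000, coefficient = 2
x_10 = 4.5000, f(x_10) = 12.000000, coefficient = 1

I ≈ (0.250000/2) × 190.000000 = 23.750000
Exact value: 23.750000
Error: 0.000000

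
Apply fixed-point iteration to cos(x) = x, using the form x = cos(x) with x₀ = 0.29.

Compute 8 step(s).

Equation: cos(x) = x
Fixed-point form: x = cos(x)
x₀ = 0.29

x_1 = g(0.290000) = 0.958244
x_2 = g(0.958244) = 0.574958
x_3 = g(0.574958) = 0.839215
x_4 = g(0.839215) = 0.668047
x_5 = g(0.668047) = 0.785033
x_6 = g(0.785033) = 0.707365
x_7 = g(0.707365) = 0.760077
x_8 = g(0.760077) = 0.724783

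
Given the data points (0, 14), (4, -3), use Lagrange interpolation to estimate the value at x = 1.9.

Lagrange interpolation formula:
P(x) = Σ yᵢ × Lᵢ(x)
where Lᵢ(x) = Π_{j≠i} (x - xⱼ)/(xᵢ - xⱼ)

L_0(1.9) = (1.9 - 4)/(0 - 4) = 0.525000
L_1(1.9) = (1.9 - 0)/(4 - 0) = 0.475000

P(1.9) = 14×L_0(1.9) + (-3)×L_1(1.9)
P(1.9) = 5.925000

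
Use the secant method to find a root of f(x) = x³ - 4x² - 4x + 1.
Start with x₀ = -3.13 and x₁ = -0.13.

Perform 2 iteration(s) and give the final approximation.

f(x) = x³ - 4x² - 4x + 1
x₀ = -3.13, x₁ = -0.13

Secant formula: x_{n+1} = x_n - f(x_n)(x_n - x_{n-1})/(f(x_n) - f(x_{n-1}))

Iteration 1:
  f(-3.130000) = -56.331897
  f(-0.130000) = 1.450203
  x_2 = -0.130000 - 1.450203×(-0.130000 - (-3.130000))/(1.450203 - (-56.331897))
       = -0.205293
Iteration 2:
  f(-0.130000) = 1.450203
  f(-0.205293) = 1.643940
  x_3 = -0.205293 - 1.643940×(-0.205293 - (-0.130000))/(1.643940 - 1.450203)
       = 0.433603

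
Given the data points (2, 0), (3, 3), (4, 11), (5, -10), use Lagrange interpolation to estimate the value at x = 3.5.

Lagrange interpolation formula:
P(x) = Σ yᵢ × Lᵢ(x)
where Lᵢ(x) = Π_{j≠i} (x - xⱼ)/(xᵢ - xⱼ)

L_0(3.5) = (3.5 - 3)/(2 - 3) × (3.5 - 4)/(2 - 4) × (3.5 - 5)/(2 - 5) = -0.062500
L_1(3.5) = (3.5 - 2)/(3 - 2) × (3.5 - 4)/(3 - 4) × (3.5 - 5)/(3 - 5) = 0.562500
L_2(3.5) = (3.5 - 2)/(4 - 2) × (3.5 - 3)/(4 - 3) × (3.5 - 5)/(4 - 5) = 0.562500
L_3(3.5) = (3.5 - 2)/(5 - 2) × (3.5 - 3)/(5 - 3) × (3.5 - 4)/(5 - 4) = -0.062500

P(3.5) = 0×L_0(3.5) + 3×L_1(3.5) + 11×L_2(3.5) + (-10)×L_3(3.5)
P(3.5) = 8.500000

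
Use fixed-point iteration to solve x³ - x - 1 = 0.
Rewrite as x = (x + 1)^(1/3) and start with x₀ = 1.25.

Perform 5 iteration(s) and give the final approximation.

Equation: x³ - x - 1 = 0
Fixed-point form: x = (x + 1)^(1/3)
x₀ = 1.25

x_1 = g(1.250000) = 1.310371
x_2 = g(1.310371) = 1.321987
x_3 = g(1.321987) = 1.324199
x_4 = g(1.324199) = 1.324619
x_5 = g(1.324619) = 1.324699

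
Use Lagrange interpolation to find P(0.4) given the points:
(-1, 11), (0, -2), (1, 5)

Lagrange interpolation formula:
P(x) = Σ yᵢ × Lᵢ(x)
where Lᵢ(x) = Π_{j≠i} (x - xⱼ)/(xᵢ - xⱼ)

L_0(0.4) = (0.4 - 0)/(-1 - 0) × (0.4 - 1)/(-1 - 1) = -0.120000
L_1(0.4) = (0.4 - (-1))/(0 - (-1)) × (0.4 - 1)/(0 - 1) = 0.840000
L_2(0.4) = (0.4 - (-1))/(1 - (-1)) × (0.4 - 0)/(1 - 0) = 0.280000

P(0.4) = 11×L_0(0.4) + (-2)×L_1(0.4) + 5×L_2(0.4)
P(0.4) = -1.600000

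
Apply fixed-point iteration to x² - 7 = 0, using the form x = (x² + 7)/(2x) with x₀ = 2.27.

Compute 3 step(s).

Equation: x² - 7 = 0
Fixed-point form: x = (x² + 7)/(2x)
x₀ = 2.27

x_1 = g(2.270000) = 2.676850
x_2 = g(2.676850) = 2.645932
x_3 = g(2.645932) = 2.645751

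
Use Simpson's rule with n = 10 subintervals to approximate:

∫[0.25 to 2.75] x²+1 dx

f(x) = x²+1
a = 0.25, b = 2.75, n = 10
h = (b - a)/n = 0.250000

Simpson's rule: (h/3)[f(x₀) + 4f(x₁) + 2f(x₂) + ... + f(xₙ)]

x_0 = 0.2500, f(x_0) = 1.062500, coefficient = 1
x_1 = 0.5000, f(x_1) = 1.250000, coefficient = 4
x_2 = 0.7500, f(x_2) = 1.562500, coefficient = 2
x_3 = 1.0000, f(x_3) = 2.000000, coefficient = 4
x_4 = 1.2500, f(x_4) = 2.562500, coefficient = 2
x_5 = 1.5000, f(x_5) = 3.250000, coefficient = 4
x_6 = 1.7500, f(x_6) = 4.062500, coefficient = 2
x_7 = 2.0000, f(x_7) = 5.000000, coefficient = 4
x_8 = 2.2500, f(x_8) = 6.062500, coefficient = 2
x_9 = 2.5000, f(x_9) = 7.250000, coefficient = 4
x_10 = 2.7500, f(x_10) = 8.562500, coefficient = 1

I ≈ (0.250000/3) × 113.125000 = 9.427083
Exact value: 9.427083
Error: 0.000000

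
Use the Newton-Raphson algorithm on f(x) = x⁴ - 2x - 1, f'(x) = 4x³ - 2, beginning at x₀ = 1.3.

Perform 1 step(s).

f(x) = x⁴ - 2x - 1
f'(x) = 4x³ - 2
x₀ = 1.3

Newton-Raphson formula: x_{n+1} = x_n - f(x_n)/f'(x_n)

Iteration 1:
  f(1.300000) = -0.743900
  f'(1.300000) = 6.788000
  x_1 = 1.300000 - (-0.743900)/6.788000 = 1.409590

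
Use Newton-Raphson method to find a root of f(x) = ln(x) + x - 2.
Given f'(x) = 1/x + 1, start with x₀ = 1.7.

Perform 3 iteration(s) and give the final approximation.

f(x) = ln(x) + x - 2
f'(x) = 1/x + 1
x₀ = 1.7

Newton-Raphson formula: x_{n+1} = x_n - f(x_n)/f'(x_n)

Iteration 1:
  f(1.700000) = 0.230628
  f'(1.700000) = 1.588235
  x_1 = 1.700000 - 0.230628/1.588235 = 1.554790
Iteration 2:
  f(1.554790) = -0.003870
  f'(1.554790) = 1.643174
  x_2 = 1.554790 - (-0.003870)/1.643174 = 1.557145
Iteration 3:
  f(1.557145) = -0.000001
  f'(1.557145) = 1.642201
  x_3 = 1.557145 - (-0.000001)/1.642201 = 1.557146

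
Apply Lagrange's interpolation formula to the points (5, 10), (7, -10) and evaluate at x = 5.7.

Lagrange interpolation formula:
P(x) = Σ yᵢ × Lᵢ(x)
where Lᵢ(x) = Π_{j≠i} (x - xⱼ)/(xᵢ - xⱼ)

L_0(5.7) = (5.7 - 7)/(5 - 7) = 0.650000
L_1(5.7) = (5.7 - 5)/(7 - 5) = 0.350000

P(5.7) = 10×L_0(5.7) + (-10)×L_1(5.7)
P(5.7) = 3.000000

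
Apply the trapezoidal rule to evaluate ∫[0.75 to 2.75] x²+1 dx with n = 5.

f(x) = x²+1
a = 0.75, b = 2.75, n = 5
h = (b - a)/n = 0.400000

Trapezoidal rule: (h/2)[f(x₀) + 2f(x₁) + 2f(x₂) + ... + f(xₙ)]

x_0 = 0.7500, f(x_0) = 1.562500, coefficient = 1
x_1 = 1.1500, f(x_1) = 2.322500, coefficient = 2
x_2 = 1.5500, f(x_2) = 3.402500, coefficient = 2
x_3 = 1.9500, f(x_3) = 4.802500, coefficient = 2
x_4 = 2.3500, f(x_4) = 6.522500, coefficient = 2
x_5 = 2.7500, f(x_5) = 8.562500, coefficient = 1

I ≈ (0.400000/2) × 44.225000 = 8.845000
Exact value: 8.791667
Error: 0.053333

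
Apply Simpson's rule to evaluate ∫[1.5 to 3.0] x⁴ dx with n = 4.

f(x) = x⁴
a = 1.5, b = 3.0, n = 4
h = (b - a)/n = 0.375000

Simpson's rule: (h/3)[f(x₀) + 4f(x₁) + 2f(x₂) + ... + f(xₙ)]

x_0 = 1.5000, f(x_0) = 5.062500, coefficient = 1
x_1 = 1.8750, f(x_1) = 12.359619, coefficient = 4
x_2 = 2.2500, f(x_2) = 25.628906, coefficient = 2
x_3 = 2.6250, f(x_3) = 47.480713, coefficient = 4
x_4 = 3.0000, f(x_4) = 81.000000, coefficient = 1

I ≈ (0.375000/3) × 376.681641 = 47.085205
Exact value: 47.081250
Error: 0.003955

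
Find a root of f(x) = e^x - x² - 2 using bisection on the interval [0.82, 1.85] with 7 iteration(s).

f(x) = e^x - x² - 2
Initial interval: [0.82, 1.85]

Iteration 1:
  c_1 = (0.820000 + 1.850000)/2 = 1.335000
  f(c_1) = f(1.335000) = 0.017771
  f(a) × f(c) < 0, new interval: [0.820000, 1.335000]
Iteration 2:
  c_2 = (0.820000 + 1.335000)/2 = 1.077500
  f(c_2) = f(1.077500) = -0.223679
  f(a) × f(c) ≥ 0, new interval: [1.077500, 1.335000]
Iteration 3:
  c_3 = (1.077500 + 1.335000)/2 = 1.206250
  f(c_3) = f(1.206250) = -0.114106
  f(a) × f(c) ≥ 0, new interval: [1.206250, 1.335000]
Iteration 4:
  c_4 = (1.206250 + 1.335000)/2 = 1.270625
  f(c_4) = f(1.270625) = -0.051409
  f(a) × f(c) ≥ 0, new interval: [1.270625, 1.335000]
Iteration 5:
  c_5 = (1.270625 + 1.335000)/2 = 1.302812
  f(c_5) = f(1.302812) = -0.017689
  f(a) × f(c) ≥ 0, new interval: [1.302812, 1.335000]
Iteration 6:
  c_6 = (1.302812 + 1.335000)/2 = 1.318906
  f(c_6) = f(1.318906) = -0.000184
  f(a) × f(c) ≥ 0, new interval: [1.318906, 1.335000]
Iteration 7:
  c_7 = (1.318906 + 1.335000)/2 = 1.326953
  f(c_7) = f(1.326953) = 0.008736
  f(a) × f(c) < 0, new interval: [1.318906, 1.326953]

After 7 iteration(s), the approximation is c_7 = 1.326953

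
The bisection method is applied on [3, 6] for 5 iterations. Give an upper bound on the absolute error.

Bisection error bound: |error| ≤ (b-a)/2^n
|error| ≤ (6 - 3)/2^5 = 3/2^5
|error| ≤ 0.0937500000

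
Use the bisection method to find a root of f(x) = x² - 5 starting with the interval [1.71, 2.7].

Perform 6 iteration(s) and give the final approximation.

f(x) = x² - 5
Initial interval: [1.71, 2.7]

Iteration 1:
  c_1 = (1.710000 + 2.700000)/2 = 2.205000
  f(c_1) = f(2.205000) = -0.137975
  f(a) × f(c) ≥ 0, new interval: [2.205000, 2.700000]
Iteration 2:
  c_2 = (2.205000 + 2.700000)/2 = 2.452500
  f(c_2) = f(2.452500) = 1.014756
  f(a) × f(c) < 0, new interval: [2.205000, 2.452500]
Iteration 3:
  c_3 = (2.205000 + 2.452500)/2 = 2.328750
  f(c_3) = f(2.328750) = 0.423077
  f(a) × f(c) < 0, new interval: [2.205000, 2.328750]
Iteration 4:
  c_4 = (2.205000 + 2.328750)/2 = 2.266875
  f(c_4) = f(2.266875) = 0.138722
  f(a) × f(c) < 0, new interval: [2.205000, 2.266875]
Iteration 5:
  c_5 = (2.205000 + 2.266875)/2 = 2.235938
  f(c_5) = f(2.235938) = -0.000583
  f(a) × f(c) ≥ 0, new interval: [2.235938, 2.266875]
Iteration 6:
  c_6 = (2.235938 + 2.266875)/2 = 2.251406
  f(c_6) = f(2.251406) = 0.068830
  f(a) × f(c) < 0, new interval: [2.235938, 2.251406]

After 6 iteration(s), the approximation is c_6 = 2.251406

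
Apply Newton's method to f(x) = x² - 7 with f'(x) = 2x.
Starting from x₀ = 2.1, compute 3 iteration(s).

f(x) = x² - 7
f'(x) = 2x
x₀ = 2.1

Newton-Raphson formula: x_{n+1} = x_n - f(x_n)/f'(x_n)

Iteration 1:
  f(2.100000) = -2.590000
  f'(2.100000) = 4.200000
  x_1 = 2.100000 - (-2.590000)/4.200000 = 2.716667
Iteration 2:
  f(2.716667) = 0.380278
  f'(2.716667) = 5.433333
  x_2 = 2.716667 - 0.380278/5.433333 = 2.646677
Iteration 3:
  f(2.646677) = 0.004899
  f'(2.646677) = 5.293354
  x_3 = 2.646677 - 0.004899/5.293354 = 2.645751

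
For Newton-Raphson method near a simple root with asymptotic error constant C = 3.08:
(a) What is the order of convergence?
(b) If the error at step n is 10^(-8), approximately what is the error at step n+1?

(a) Newton-Raphson has quadratic (order 2) convergence near simple roots.
    This means |e_{n+1}| ≈ C|e_n|².

(b) With |e_n| = 10^(-8) and C = 3.08:
    |e_{n+1}| ≈ 3.08 × (10^(-8))² = 3.08 × 10^(-16)

(a) 2 (quadratic); (b) |e_{n+1}| ≈ 3.080e-16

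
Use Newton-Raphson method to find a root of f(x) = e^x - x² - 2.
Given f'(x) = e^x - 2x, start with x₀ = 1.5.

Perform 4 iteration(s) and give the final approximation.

f(x) = e^x - x² - 2
f'(x) = e^x - 2x
x₀ = 1.5

Newton-Raphson formula: x_{n+1} = x_n - f(x_n)/f'(x_n)

Iteration 1:
  f(1.500000) = 0.231689
  f'(1.500000) = 1.481689
  x_1 = 1.500000 - 0.231689/1.481689 = 1.343632
Iteration 2:
  f(1.343632) = 0.027592
  f'(1.343632) = 1.145675
  x_2 = 1.343632 - 0.027592/1.145675 = 1.319548
Iteration 3:
  f(1.319548) = 0.000523
  f'(1.319548) = 1.102634
  x_3 = 1.319548 - 0.000523/1.102634 = 1.319074
Iteration 4:
  f(1.319074) = 0.000000
  f'(1.319074) = 1.101808
  x_4 = 1.319074 - 0.000000/1.101808 = 1.319074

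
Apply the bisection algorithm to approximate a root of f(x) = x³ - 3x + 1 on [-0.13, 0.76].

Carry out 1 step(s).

f(x) = x³ - 3x + 1
Initial interval: [-0.13, 0.76]

Iteration 1:
  c_1 = (-0.130000 + 0.760000)/2 = 0.315000
  f(c_1) = f(0.315000) = 0.086256
  f(a) × f(c) ≥ 0, new interval: [0.315000, 0.760000]

After 1 iteration(s), the approximation is c_1 = 0.315000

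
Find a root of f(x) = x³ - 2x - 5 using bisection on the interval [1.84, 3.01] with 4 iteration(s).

f(x) = x³ - 2x - 5
Initial interval: [1.84, 3.01]

Iteration 1:
  c_1 = (1.840000 + 3.010000)/2 = 2.425000
  f(c_1) = f(2.425000) = 4.410516
  f(a) × f(c) < 0, new interval: [1.840000, 2.425000]
Iteration 2:
  c_2 = (1.840000 + 2.425000)/2 = 2.132500
  f(c_2) = f(2.132500) = 0.432664
  f(a) × f(c) < 0, new interval: [1.840000, 2.132500]
Iteration 3:
  c_3 = (1.840000 + 2.132500)/2 = 1.986250
  f(c_3) = f(1.986250) = -1.136368
  f(a) × f(c) ≥ 0, new interval: [1.986250, 2.132500]
Iteration 4:
  c_4 = (1.986250 + 2.132500)/2 = 2.059375
  f(c_4) = f(2.059375) = -0.384888
  f(a) × f(c) ≥ 0, new interval: [2.059375, 2.132500]

After 4 iteration(s), the approximation is c_4 = 2.059375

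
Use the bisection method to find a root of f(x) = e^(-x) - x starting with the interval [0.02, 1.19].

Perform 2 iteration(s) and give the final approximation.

f(x) = e^(-x) - x
Initial interval: [0.02, 1.19]

Iteration 1:
  c_1 = (0.020000 + 1.190000)/2 = 0.605000
  f(c_1) = f(0.605000) = -0.058926
  f(a) × f(c) < 0, new interval: [0.020000, 0.605000]
Iteration 2:
  c_2 = (0.020000 + 0.605000)/2 = 0.312500
  f(c_2) = f(0.312500) = 0.419116
  f(a) × f(c) ≥ 0, new interval: [0.312500, 0.605000]

After 2 iteration(s), the approximation is c_2 = 0.312500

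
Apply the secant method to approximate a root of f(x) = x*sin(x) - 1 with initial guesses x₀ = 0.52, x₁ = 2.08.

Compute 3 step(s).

f(x) = x*sin(x) - 1
x₀ = 0.52, x₁ = 2.08

Secant formula: x_{n+1} = x_n - f(x_n)(x_n - x_{n-1})/(f(x_n) - f(x_{n-1}))

Iteration 1:
  f(0.520000) = -0.741622
  f(2.080000) = 0.816117
  x_2 = 2.080000 - 0.816117×(2.080000 - 0.520000)/(0.816117 - (-0.741622))
       = 1.262699
Iteration 2:
  f(2.080000) = 0.816117
  f(1.262699) = 0.203241
  x_3 = 1.262699 - 0.203241×(1.262699 - 2.080000)/(0.203241 - 0.816117)
       = 0.991666
Iteration 3:
  f(1.262699) = 0.203241
  f(0.991666) = -0.170036
  x_4 = 0.991666 - (-0.170036)×(0.991666 - 1.262699)/(-0.170036 - 0.203241)
       = 1.115127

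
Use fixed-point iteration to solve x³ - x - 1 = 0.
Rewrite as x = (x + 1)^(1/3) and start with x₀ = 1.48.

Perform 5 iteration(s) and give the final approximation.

Equation: x³ - x - 1 = 0
Fixed-point form: x = (x + 1)^(1/3)
x₀ = 1.48

x_1 = g(1.480000) = 1.353580
x_2 = g(1.353580) = 1.330178
x_3 = g(1.330178) = 1.325754
x_4 = g(1.325754) = 1.324915
x_5 = g(1.324915) = 1.324755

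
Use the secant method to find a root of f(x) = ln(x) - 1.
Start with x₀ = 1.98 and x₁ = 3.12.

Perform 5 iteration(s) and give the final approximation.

f(x) = ln(x) - 1
x₀ = 1.98, x₁ = 3.12

Secant formula: x_{n+1} = x_n - f(x_n)(x_n - x_{n-1})/(f(x_n) - f(x_{n-1}))

Iteration 1:
  f(1.980000) = -0.316903
  f(3.120000) = 0.137833
  x_2 = 3.120000 - 0.137833×(3.120000 - 1.980000)/(0.137833 - (-0.316903))
       = 2.774460
Iteration 2:
  f(3.120000) = 0.137833
  f(2.774460) = 0.020456
  x_3 = 2.774460 - 0.020456×(2.774460 - 3.120000)/(0.020456 - 0.137833)
       = 2.714240
Iteration 3:
  f(2.774460) = 0.020456
  f(2.714240) = -0.001488
  x_4 = 2.714240 - (-0.001488)×(2.714240 - 2.774460)/(-0.001488 - 0.020456)
       = 2.718323
Iteration 4:
  f(2.714240) = -0.001488
  f(2.718323) = 0.000015
  x_5 = 2.718323 - 0.000015×(2.718323 - 2.714240)/(0.000015 - (-0.001488))
       = 2.718282
Iteration 5:
  f(2.718323) = 0.000015
  f(2.718282) = 0.000000
  x_6 = 2.718282 - 0.000000×(2.718282 - 2.718323)/(0.000000 - 0.000015)
       = 2.718282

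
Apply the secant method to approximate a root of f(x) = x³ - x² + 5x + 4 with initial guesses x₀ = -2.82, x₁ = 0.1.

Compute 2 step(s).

f(x) = x³ - x² + 5x + 4
x₀ = -2.82, x₁ = 0.1

Secant formula: x_{n+1} = x_n - f(x_n)(x_n - x_{n-1})/(f(x_n) - f(x_{n-1}))

Iteration 1:
  f(-2.820000) = -40.478168
  f(0.100000) = 4.491000
  x_2 = 0.100000 - 4.491000×(0.100000 - (-2.820000))/(4.491000 - (-40.478168))
       = -0.191616
Iteration 2:
  f(0.100000) = 4.491000
  f(-0.191616) = 2.998169
  x_3 = -0.191616 - 2.998169×(-0.191616 - 0.100000)/(2.998169 - 4.491000)
       = -0.777291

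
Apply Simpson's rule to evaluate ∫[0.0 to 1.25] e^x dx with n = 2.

f(x) = e^x
a = 0.0, b = 1.25, n = 2
h = (b - a)/n = 0.625000

Simpson's rule: (h/3)[f(x₀) + 4f(x₁) + 2f(x₂) + ... + f(xₙ)]

x_0 = 0.0000, f(x_0) = 1.000000, coefficient = 1
x_1 = 0.6250, f(x_1) = 1.868246, coefficient = 4
x_2 = 1.2500, f(x_2) = 3.490343, coefficient = 1

I ≈ (0.625000/3) × 11.963327 = 2.492360
Exact value: 2.490343
Error: 0.002017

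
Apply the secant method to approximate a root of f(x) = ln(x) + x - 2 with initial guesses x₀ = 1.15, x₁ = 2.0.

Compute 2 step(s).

f(x) = ln(x) + x - 2
x₀ = 1.15, x₁ = 2.0

Secant formula: x_{n+1} = x_n - f(x_n)(x_n - x_{n-1})/(f(x_n) - f(x_{n-1}))

Iteration 1:
  f(1.150000) = -0.710238
  f(2.000000) = 0.693147
  x_2 = 2.000000 - 0.693147×(2.000000 - 1.150000)/(0.693147 - (-0.710238))
       = 1.580176
Iteration 2:
  f(2.000000) = 0.693147
  f(1.580176) = 0.037712
  x_3 = 1.580176 - 0.037712×(1.580176 - 2.000000)/(0.037712 - 0.693147)
       = 1.556020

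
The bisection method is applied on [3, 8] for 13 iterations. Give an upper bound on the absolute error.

Bisection error bound: |error| ≤ (b-a)/2^n
|error| ≤ (8 - 3)/2^13 = 5/2^13
|error| ≤ 0.0006103516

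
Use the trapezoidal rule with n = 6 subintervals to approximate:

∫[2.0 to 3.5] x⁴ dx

f(x) = x⁴
a = 2.0, b = 3.5, n = 6
h = (b - a)/n = 0.250000

Trapezoidal rule: (h/2)[f(x₀) + 2f(x₁) + 2f(x₂) + ... + f(xₙ)]

x_0 = 2.0000, f(x_0) = 16.000000, coefficient = 1
x_1 = 2.2500, f(x_1) = 25.628906, coefficient = 2
x_2 = 2.5000, f(x_2) = 39.062500, coefficient = 2
x_3 = 2.7500, f(x_3) = 57.191406, coefficient = 2
x_4 = 3.0000, f(x_4) = 81.000000, coefficient = 2
x_5 = 3.2500, f(x_5) = 111.566406, coefficient = 2
x_6 = 3.5000, f(x_6) = 150.062500, coefficient = 1

I ≈ (0.250000/2) × 794.960938 = 99.370117
Exact value: 98.643750
Error: 0.726367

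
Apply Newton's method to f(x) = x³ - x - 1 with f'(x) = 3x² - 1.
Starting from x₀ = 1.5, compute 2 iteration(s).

f(x) = x³ - x - 1
f'(x) = 3x² - 1
x₀ = 1.5

Newton-Raphson formula: x_{n+1} = x_n - f(x_n)/f'(x_n)

Iteration 1:
  f(1.500000) = 0.875000
  f'(1.500000) = 5.750000
  x_1 = 1.500000 - 0.875000/5.750000 = 1.347826
Iteration 2:
  f(1.347826) = 0.100682
  f'(1.347826) = 4.449905
  x_2 = 1.347826 - 0.100682/4.449905 = 1.325200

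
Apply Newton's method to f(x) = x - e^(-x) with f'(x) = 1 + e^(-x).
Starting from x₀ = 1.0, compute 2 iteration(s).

f(x) = x - e^(-x)
f'(x) = 1 + e^(-x)
x₀ = 1.0

Newton-Raphson formula: x_{n+1} = x_n - f(x_n)/f'(x_n)

Iteration 1:
  f(1.000000) = 0.632121
  f'(1.000000) = 1.367879
  x_1 = 1.000000 - 0.632121/1.367879 = 0.537883
Iteration 2:
  f(0.537883) = -0.046100
  f'(0.537883) = 1.583983
  x_2 = 0.537883 - (-0.046100)/1.583983 = 0.566987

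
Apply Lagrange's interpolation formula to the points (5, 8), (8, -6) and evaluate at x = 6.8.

Lagrange interpolation formula:
P(x) = Σ yᵢ × Lᵢ(x)
where Lᵢ(x) = Π_{j≠i} (x - xⱼ)/(xᵢ - xⱼ)

L_0(6.8) = (6.8 - 8)/(5 - 8) = 0.400000
L_1(6.8) = (6.8 - 5)/(8 - 5) = 0.600000

P(6.8) = 8×L_0(6.8) + (-6)×L_1(6.8)
P(6.8) = -0.400000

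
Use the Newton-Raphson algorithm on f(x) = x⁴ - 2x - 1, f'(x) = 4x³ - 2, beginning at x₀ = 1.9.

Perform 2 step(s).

f(x) = x⁴ - 2x - 1
f'(x) = 4x³ - 2
x₀ = 1.9

Newton-Raphson formula: x_{n+1} = x_n - f(x_n)/f'(x_n)

Iteration 1:
  f(1.900000) = 8.232100
  f'(1.900000) = 25.436000
  x_1 = 1.900000 - 8.232100/25.436000 = 1.576360
Iteration 2:
  f(1.576360) = 2.022066
  f'(1.576360) = 13.668465
  x_2 = 1.576360 - 2.022066/13.668465 = 1.428424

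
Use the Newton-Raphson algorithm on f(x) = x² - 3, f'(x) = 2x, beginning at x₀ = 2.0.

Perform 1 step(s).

f(x) = x² - 3
f'(x) = 2x
x₀ = 2.0

Newton-Raphson formula: x_{n+1} = x_n - f(x_n)/f'(x_n)

Iteration 1:
  f(2.000000) = 1.000000
  f'(2.000000) = 4.000000
  x_1 = 2.000000 - 1.000000/4.000000 = 1.750000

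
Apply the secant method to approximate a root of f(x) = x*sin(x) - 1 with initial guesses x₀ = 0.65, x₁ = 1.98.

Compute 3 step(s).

f(x) = x*sin(x) - 1
x₀ = 0.65, x₁ = 1.98

Secant formula: x_{n+1} = x_n - f(x_n)(x_n - x_{n-1})/(f(x_n) - f(x_{n-1}))

Iteration 1:
  f(0.650000) = -0.606629
  f(1.980000) = 0.816527
  x_2 = 1.980000 - 0.816527×(1.980000 - 0.650000)/(0.816527 - (-0.606629))
       = 1.216921
Iteration 2:
  f(1.980000) = 0.816527
  f(1.216921) = 0.141516
  x_3 = 1.216921 - 0.141516×(1.216921 - 1.980000)/(0.141516 - 0.816527)
       = 1.056941
Iteration 3:
  f(1.216921) = 0.141516
  f(1.056941) = -0.079557
  x_4 = 1.056941 - (-0.079557)×(1.056941 - 1.216921)/(-0.079557 - 0.141516)
       = 1.114512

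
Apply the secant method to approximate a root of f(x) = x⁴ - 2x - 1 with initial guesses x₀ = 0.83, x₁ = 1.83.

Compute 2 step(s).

f(x) = x⁴ - 2x - 1
x₀ = 0.83, x₁ = 1.83

Secant formula: x_{n+1} = x_n - f(x_n)(x_n - x_{n-1})/(f(x_n) - f(x_{n-1}))

Iteration 1:
  f(0.830000) = -2.185417
  f(1.830000) = 6.555131
  x_2 = 1.830000 - 6.555131×(1.830000 - 0.830000)/(6.555131 - (-2.185417))
       = 1.080032
Iteration 2:
  f(1.830000) = 6.555131
  f(1.080032) = -1.799414
  x_3 = 1.080032 - (-1.799414)×(1.080032 - 1.830000)/(-1.799414 - 6.555131)
       = 1.241561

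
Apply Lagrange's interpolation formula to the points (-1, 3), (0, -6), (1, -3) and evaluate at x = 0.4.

Lagrange interpolation formula:
P(x) = Σ yᵢ × Lᵢ(x)
where Lᵢ(x) = Π_{j≠i} (x - xⱼ)/(xᵢ - xⱼ)

L_0(0.4) = (0.4 - 0)/(-1 - 0) × (0.4 - 1)/(-1 - 1) = -0.120000
L_1(0.4) = (0.4 - (-1))/(0 - (-1)) × (0.4 - 1)/(0 - 1) = 0.840000
L_2(0.4) = (0.4 - (-1))/(1 - (-1)) × (0.4 - 0)/(1 - 0) = 0.280000

P(0.4) = 3×L_0(0.4) + (-6)×L_1(0.4) + (-3)×L_2(0.4)
P(0.4) = -6.240000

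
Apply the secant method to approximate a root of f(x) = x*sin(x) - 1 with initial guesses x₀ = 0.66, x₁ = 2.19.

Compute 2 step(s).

f(x) = x*sin(x) - 1
x₀ = 0.66, x₁ = 2.19

Secant formula: x_{n+1} = x_n - f(x_n)(x_n - x_{n-1})/(f(x_n) - f(x_{n-1}))

Iteration 1:
  f(0.660000) = -0.595343
  f(2.190000) = 0.783407
  x_2 = 2.190000 - 0.783407×(2.190000 - 0.660000)/(0.783407 - (-0.595343))
       = 1.320653
Iteration 2:
  f(2.190000) = 0.783407
  f(1.320653) = 0.279550
  x_3 = 1.320653 - 0.279550×(1.320653 - 2.190000)/(0.279550 - 0.783407)
       = 0.838321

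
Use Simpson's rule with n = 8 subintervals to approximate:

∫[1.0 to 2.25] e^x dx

f(x) = e^x
a = 1.0, b = 2.25, n = 8
h = (b - a)/n = 0.156250

Simpson's rule: (h/3)[f(x₀) + 4f(x₁) + 2f(x₂) + ... + f(xₙ)]

x_0 = 1.0000, f(x_0) = 2.718282, coefficient = 1
x_1 = 1.1562, f(x_1) = 3.177993, coefficient = 4
x_2 = 1.3125, f(x_2) = 3.715451, coefficient = 2
x_3 = 1.4688, f(x_3) = 4.343802, coefficient = 4
x_4 = 1.6250, f(x_4) = 5.078419, coefficient = 2
x_5 = 1.7812, f(x_5) = 5.937273, coefficient = 4
x_6 = 1.9375, f(x_6) = 6.941376, coefficient = 2
x_7 = 2.0938, f(x_7) = 8.115291, coefficient = 4
x_8 = 2.2500, f(x_8) = 9.487736, coefficient = 1

I ≈ (0.156250/3) × 129.973946 = 6.769476
Exact value: 6.769454
Error: 0.000022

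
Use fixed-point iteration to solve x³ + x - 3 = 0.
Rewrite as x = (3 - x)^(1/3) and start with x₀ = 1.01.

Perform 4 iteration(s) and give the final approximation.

Equation: x³ + x - 3 = 0
Fixed-point form: x = (3 - x)^(1/3)
x₀ = 1.01

x_1 = g(1.010000) = 1.257818
x_2 = g(1.257818) = 1.203274
x_3 = g(1.203274) = 1.215702
x_4 = g(1.215702) = 1.212893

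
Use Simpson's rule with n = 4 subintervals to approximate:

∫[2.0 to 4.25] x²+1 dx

f(x) = x²+1
a = 2.0, b = 4.25, n = 4
h = (b - a)/n = 0.562500

Simpson's rule: (h/3)[f(x₀) + 4f(x₁) + 2f(x₂) + ... + f(xₙ)]

x_0 = 2.0000, f(x_0) = 5.000000, coefficient = 1
x_1 = 2.5625, f(x_1) = 7.566406, coefficient = 4
x_2 = 3.1250, f(x_2) = 10.765625, coefficient = 2
x_3 = 3.6875, f(x_3) = 14.597656, coefficient = 4
x_4 = 4.2500, f(x_4) = 19.062500, coefficient = 1

I ≈ (0.562500/3) × 134.250000 = 25.171875
Exact value: 25.171875
Error: 0.000000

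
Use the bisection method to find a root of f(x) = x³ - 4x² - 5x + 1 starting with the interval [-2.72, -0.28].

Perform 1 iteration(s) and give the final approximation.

f(x) = x³ - 4x² - 5x + 1
Initial interval: [-2.72, -0.28]

Iteration 1:
  c_1 = (-2.720000 + (-0.280000))/2 = -1.500000
  f(c_1) = f(-1.500000) = -3.875000
  f(a) × f(c) ≥ 0, new interval: [-1.500000, -0.280000]

After 1 iteration(s), the approximation is c_1 = -1.500000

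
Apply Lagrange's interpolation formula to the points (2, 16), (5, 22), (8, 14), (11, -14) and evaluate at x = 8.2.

Lagrange interpolation formula:
P(x) = Σ yᵢ × Lᵢ(x)
where Lᵢ(x) = Π_{j≠i} (x - xⱼ)/(xᵢ - xⱼ)

L_0(8.2) = (8.2 - 5)/(2 - 5) × (8.2 - 8)/(2 - 8) × (8.2 - 11)/(2 - 11) = 0.011062
L_1(8.2) = (8.2 - 2)/(5 - 2) × (8.2 - 8)/(5 - 8) × (8.2 - 11)/(5 - 11) = -0.064296
L_2(8.2) = (8.2 - 2)/(8 - 2) × (8.2 - 5)/(8 - 5) × (8.2 - 11)/(8 - 11) = 1.028741
L_3(8.2) = (8.2 - 2)/(11 - 2) × (8.2 - 5)/(11 - 5) × (8.2 - 8)/(11 - 8) = 0.024494

P(8.2) = 16×L_0(8.2) + 22×L_1(8.2) + 14×L_2(8.2) + (-14)×L_3(8.2)
P(8.2) = 12.821926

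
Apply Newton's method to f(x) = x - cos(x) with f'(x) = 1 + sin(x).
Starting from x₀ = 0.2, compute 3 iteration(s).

f(x) = x - cos(x)
f'(x) = 1 + sin(x)
x₀ = 0.2

Newton-Raphson formula: x_{n+1} = x_n - f(x_n)/f'(x_n)

Iteration 1:
  f(0.200000) = -0.780067
  f'(0.200000) = 1.198669
  x_1 = 0.200000 - (-0.780067)/1.198669 = 0.850777
Iteration 2:
  f(0.850777) = 0.191378
  f'(0.850777) = 1.751793
  x_2 = 0.850777 - 0.191378/1.751793 = 0.741530
Iteration 3:
  f(0.741530) = 0.004094
  f'(0.741530) = 1.675417
  x_3 = 0.741530 - 0.004094/1.675417 = 0.739086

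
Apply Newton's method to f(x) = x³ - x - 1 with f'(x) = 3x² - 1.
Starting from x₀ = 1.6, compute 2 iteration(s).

f(x) = x³ - x - 1
f'(x) = 3x² - 1
x₀ = 1.6

Newton-Raphson formula: x_{n+1} = x_n - f(x_n)/f'(x_n)

Iteration 1:
  f(1.600000) = 1.496000
  f'(1.600000) = 6.680000
  x_1 = 1.600000 - 1.496000/6.680000 = 1.376048
Iteration 2:
  f(1.376048) = 0.229510
  f'(1.376048) = 4.680524
  x_2 = 1.376048 - 0.229510/4.680524 = 1.327013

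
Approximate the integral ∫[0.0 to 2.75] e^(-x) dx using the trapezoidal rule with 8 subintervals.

f(x) = e^(-x)
a = 0.0, b = 2.75, n = 8
h = (b - a)/n = 0.343750

Trapezoidal rule: (h/2)[f(x₀) + 2f(x₁) + 2f(x₂) + ... + f(xₙ)]

x_0 = 0.0000, f(x_0) = 1.000000, coefficient = 1
x_1 = 0.3438, f(x_1) = 0.709106, coefficient = 2
x_2 = 0.6875, f(x_2) = 0.502832, coefficient = 2
x_3 = 1.0312, f(x_3) = 0.356561, coefficient = 2
x_4 = 1.3750, f(x_4) = 0.252840, coefficient = 2
x_5 = 1.7188, f(x_5) = 0.179290, coefficient = 2
x_6 = 2.0625, f(x_6) = 0.127136, coefficient = 2
x_7 = 2.4062, f(x_7) = 0.090153, coefficient = 2
x_8 = 2.7500, f(x_8) = 0.063928, coefficient = 1

I ≈ (0.343750/2) × 5.499762 = 0.945272
Exact value: 0.936072
Error: 0.009199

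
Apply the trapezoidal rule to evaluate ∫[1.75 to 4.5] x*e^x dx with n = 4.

f(x) = x*e^x
a = 1.75, b = 4.5, n = 4
h = (b - a)/n = 0.687500

Trapezoidal rule: (h/2)[f(x₀) + 2f(x₁) + 2f(x₂) + ... + f(xₙ)]

x_0 = 1.7500, f(x_0) = 10.070555, coefficient = 1
x_1 = 2.4375, f(x_1) = 27.895710, coefficient = 2
x_2 = 3.1250, f(x_2) = 71.124672, coefficient = 2
x_3 = 3.8125, f(x_3) = 172.566927, coefficient = 2
x_4 = 4.5000, f(x_4) = 405.077091, coefficient = 1

I ≈ (0.687500/2) × 958.322264 = 329.423278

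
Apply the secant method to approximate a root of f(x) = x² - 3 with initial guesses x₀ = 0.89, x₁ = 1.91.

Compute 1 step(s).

f(x) = x² - 3
x₀ = 0.89, x₁ = 1.91

Secant formula: x_{n+1} = x_n - f(x_n)(x_n - x_{n-1})/(f(x_n) - f(x_{n-1}))

Iteration 1:
  f(0.890000) = -2.207900
  f(1.910000) = 0.648100
  x_2 = 1.910000 - 0.648100×(1.910000 - 0.890000)/(0.648100 - (-2.207900))
       = 1.678536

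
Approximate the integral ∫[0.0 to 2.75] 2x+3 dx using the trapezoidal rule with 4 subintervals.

f(x) = 2x+3
a = 0.0, b = 2.75, n = 4
h = (b - a)/n = 0.687500

Trapezoidal rule: (h/2)[f(x₀) + 2f(x₁) + 2f(x₂) + ... + f(xₙ)]

x_0 = 0.0000, f(x_0) = 3.000000, coefficient = 1
x_1 = 0.6875, f(x_1) = 4.375000, coefficient = 2
x_2 = 1.3750, f(x_2) = 5.750000, coefficient = 2
x_3 = 2.0625, f(x_3) = 7.125000, coefficient = 2
x_4 = 2.7500, f(x_4) = 8.500000, coefficient = 1

I ≈ (0.687500/2) × 46.000000 = 15.812500
Exact value: 15.812500
Error: 0.000000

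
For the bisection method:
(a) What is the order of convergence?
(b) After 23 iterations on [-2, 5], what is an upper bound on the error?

(a) Bisection has linear (order 1) convergence; the error is halved each step.

(b) Error bound = (b-a)/2^n = (5 - (-2))/2^{23}
    = 7/2^{23}

(a) 1 (linear); (b) error ≤ 8.34e-07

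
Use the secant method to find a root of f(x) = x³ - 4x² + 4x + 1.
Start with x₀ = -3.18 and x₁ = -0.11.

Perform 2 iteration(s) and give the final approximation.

f(x) = x³ - 4x² + 4x + 1
x₀ = -3.18, x₁ = -0.11

Secant formula: x_{n+1} = x_n - f(x_n)(x_n - x_{n-1})/(f(x_n) - f(x_{n-1}))

Iteration 1:
  f(-3.180000) = -84.327032
  f(-0.110000) = 0.510269
  x_2 = -0.110000 - 0.510269×(-0.110000 - (-3.180000))/(0.510269 - (-84.327032))
       = -0.128465
Iteration 2:
  f(-0.110000) = 0.510269
  f(-0.128465) = 0.418007
  x_3 = -0.128465 - 0.418007×(-0.128465 - (-0.110000))/(0.418007 - 0.510269)
       = -0.212123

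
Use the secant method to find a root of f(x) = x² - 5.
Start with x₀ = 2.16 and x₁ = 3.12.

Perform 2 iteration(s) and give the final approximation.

f(x) = x² - 5
x₀ = 2.16, x₁ = 3.12

Secant formula: x_{n+1} = x_n - f(x_n)(x_n - x_{n-1})/(f(x_n) - f(x_{n-1}))

Iteration 1:
  f(2.160000) = -0.334400
  f(3.120000) = 4.734400
  x_2 = 3.120000 - 4.734400×(3.120000 - 2.160000)/(4.734400 - (-0.334400))
       = 2.223333
Iteration 2:
  f(3.120000) = 4.734400
  f(2.223333) = -0.056789
  x_3 = 2.223333 - (-0.056789)×(2.223333 - 3.120000)/(-0.056789 - 4.734400)
       = 2.233961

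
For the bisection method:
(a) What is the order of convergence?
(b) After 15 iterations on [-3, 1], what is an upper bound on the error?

(a) Bisection has linear (order 1) convergence; the error is halved each step.

(b) Error bound = (b-a)/2^n = (1 - (-3))/2^{15}
    = 4/2^{15}

(a) 1 (linear); (b) error ≤ 1.22e-04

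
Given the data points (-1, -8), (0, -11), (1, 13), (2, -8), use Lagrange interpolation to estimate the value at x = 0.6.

Lagrange interpolation formula:
P(x) = Σ yᵢ × Lᵢ(x)
where Lᵢ(x) = Π_{j≠i} (x - xⱼ)/(xᵢ - xⱼ)

L_0(0.6) = (0.6 - 0)/(-1 - 0) × (0.6 - 1)/(-1 - 1) × (0.6 - 2)/(-1 - 2) = -0.056000
L_1(0.6) = (0.6 - (-1))/(0 - (-1)) × (0.6 - 1)/(0 - 1) × (0.6 - 2)/(0 - 2) = 0.448000
L_2(0.6) = (0.6 - (-1))/(1 - (-1)) × (0.6 - 0)/(1 - 0) × (0.6 - 2)/(1 - 2) = 0.672000
L_3(0.6) = (0.6 - (-1))/(2 - (-1)) × (0.6 - 0)/(2 - 0) × (0.6 - 1)/(2 - 1) = -0.064000

P(0.6) = (-8)×L_0(0.6) + (-11)×L_1(0.6) + 13×L_2(0.6) + (-8)×L_3(0.6)
P(0.6) = 4.768000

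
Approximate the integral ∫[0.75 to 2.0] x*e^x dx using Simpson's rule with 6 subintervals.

f(x) = x*e^x
a = 0.75, b = 2.0, n = 6
h = (b - a)/n = 0.208333

Simpson's rule: (h/3)[f(x₀) + 4f(x₁) + 2f(x₂) + ... + f(xₙ)]

x_0 = 0.7500, f(x_0) = 1.587750, coefficient = 1
x_1 = 0.9583, f(x_1) = 2.498708, coefficient = 4
x_2 = 1.1667, f(x_2) = 3.746482, coefficient = 2
x_3 = 1.3750, f(x_3) = 5.438230, coefficient = 4
x_4 = 1.5833, f(x_4) = 7.712679, coefficient = 2
x_5 = 1.7917, f(x_5) = 10.749002, coefficient = 4
x_6 = 2.0000, f(x_6) = 14.778112, coefficient = 1

I ≈ (0.208333/3) × 114.027949 = 7.918608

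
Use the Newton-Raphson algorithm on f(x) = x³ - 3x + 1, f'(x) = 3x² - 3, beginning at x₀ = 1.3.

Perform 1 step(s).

f(x) = x³ - 3x + 1
f'(x) = 3x² - 3
x₀ = 1.3

Newton-Raphson formula: x_{n+1} = x_n - f(x_n)/f'(x_n)

Iteration 1:
  f(1.300000) = -0.703000
  f'(1.300000) = 2.070000
  x_1 = 1.300000 - (-0.703000)/2.070000 = 1.639614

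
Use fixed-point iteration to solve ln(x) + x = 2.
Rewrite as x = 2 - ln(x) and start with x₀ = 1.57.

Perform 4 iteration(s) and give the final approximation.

Equation: ln(x) + x = 2
Fixed-point form: x = 2 - ln(x)
x₀ = 1.57

x_1 = g(1.570000) = 1.548924
x_2 = g(1.548924) = 1.562439
x_3 = g(1.562439) = 1.553752
x_4 = g(1.553752) = 1.559327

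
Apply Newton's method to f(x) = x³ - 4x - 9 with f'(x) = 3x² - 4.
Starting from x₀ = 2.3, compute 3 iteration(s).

f(x) = x³ - 4x - 9
f'(x) = 3x² - 4
x₀ = 2.3

Newton-Raphson formula: x_{n+1} = x_n - f(x_n)/f'(x_n)

Iteration 1:
  f(2.300000) = -6.033000
  f'(2.300000) = 11.870000
  x_1 = 2.300000 - (-6.033000)/11.870000 = 2.808256
Iteration 2:
  f(2.808256) = 1.913732
  f'(2.808256) = 19.658907
  x_2 = 2.808256 - 1.913732/19.658907 = 2.710909
Iteration 3:
  f(2.710909) = 0.078914
  f'(2.710909) = 18.047087
  x_3 = 2.710909 - 0.078914/18.047087 = 2.706537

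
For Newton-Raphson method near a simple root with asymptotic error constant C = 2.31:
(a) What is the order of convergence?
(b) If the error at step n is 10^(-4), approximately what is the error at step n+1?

(a) Newton-Raphson has quadratic (order 2) convergence near simple roots.
    This means |e_{n+1}| ≈ C|e_n|².

(b) With |e_n| = 10^(-4) and C = 2.31:
    |e_{n+1}| ≈ 2.31 × (10^(-4))² = 2.31 × 10^(-8)

(a) 2 (quadratic); (b) |e_{n+1}| ≈ 2.310e-08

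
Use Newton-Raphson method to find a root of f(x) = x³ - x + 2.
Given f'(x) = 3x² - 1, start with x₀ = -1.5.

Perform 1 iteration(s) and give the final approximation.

f(x) = x³ - x + 2
f'(x) = 3x² - 1
x₀ = -1.5

Newton-Raphson formula: x_{n+1} = x_n - f(x_n)/f'(x_n)

Iteration 1:
  f(-1.500000) = 0.125000
  f'(-1.500000) = 5.750000
  x_1 = -1.500000 - 0.125000/5.750000 = -1.521739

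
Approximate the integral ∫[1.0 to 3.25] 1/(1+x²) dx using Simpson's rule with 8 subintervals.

f(x) = 1/(1+x²)
a = 1.0, b = 3.25, n = 8
h = (b - a)/n = 0.281250

Simpson's rule: (h/3)[f(x₀) + 4f(x₁) + 2f(x₂) + ... + f(xₙ)]

x_0 = 1.0000, f(x_0) = 0.500000, coefficient = 1
x_1 = 1.2812, f(x_1) = 0.378558, coefficient = 4
x_2 = 1.5625, f(x_2) = 0.290579, coefficient = 2
x_3 = 1.8438, f(x_3) = 0.227303, coefficient = 4
x_4 = 2.1250, f(x_4) = 0.181303, coefficient = 2
x_5 = 2.4062, f(x_5) = 0.147275, coefficient = 4
x_6 = 2.6875, f(x_6) = 0.121615, coefficient = 2
x_7 = 2.9688, f(x_7) = 0.101901, coefficient = 4
x_8 = 3.2500, f(x_8) = 0.086486, coefficient = 1

I ≈ (0.281250/3) × 5.193627 = 0.486903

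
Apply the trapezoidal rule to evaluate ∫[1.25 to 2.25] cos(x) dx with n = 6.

f(x) = cos(x)
a = 1.25, b = 2.25, n = 6
h = (b - a)/n = 0.166667

Trapezoidal rule: (h/2)[f(x₀) + 2f(x₁) + 2f(x₂) + ... + f(xₙ)]

x_0 = 1.2500, f(x_0) = 0.315322, coefficient = 1
x_1 = 1.4167, f(x_1) = 0.153520, coefficient = 2
x_2 = 1.5833, f(x_2) = -0.012537, coefficient = 2
x_3 = 1.7500, f(x_3) = -0.178246, coefficient = 2
x_4 = 1.9167, f(x_4) = -0.339016, coefficient = 2
x_5 = 2.0833, f(x_5) = -0.490390, coefficient = 2
x_6 = 2.2500, f(x_6) = -0.628174, coefficient = 1

I ≈ (0.166667/2) × -2.046187 = -0.170516
Exact value: -0.170911
Error: 0.000396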